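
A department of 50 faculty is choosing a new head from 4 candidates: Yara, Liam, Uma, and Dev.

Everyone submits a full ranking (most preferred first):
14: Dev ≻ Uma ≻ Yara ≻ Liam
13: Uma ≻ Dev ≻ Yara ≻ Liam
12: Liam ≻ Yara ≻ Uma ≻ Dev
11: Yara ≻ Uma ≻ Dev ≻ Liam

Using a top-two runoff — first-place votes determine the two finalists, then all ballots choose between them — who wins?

Uma

Round 1 first-place votes: Yara 11, Liam 12, Uma 13, Dev 14. Dev and Uma advance.
Runoff: Dev is ranked above Uma on 14 ballots, Uma above Dev on 36.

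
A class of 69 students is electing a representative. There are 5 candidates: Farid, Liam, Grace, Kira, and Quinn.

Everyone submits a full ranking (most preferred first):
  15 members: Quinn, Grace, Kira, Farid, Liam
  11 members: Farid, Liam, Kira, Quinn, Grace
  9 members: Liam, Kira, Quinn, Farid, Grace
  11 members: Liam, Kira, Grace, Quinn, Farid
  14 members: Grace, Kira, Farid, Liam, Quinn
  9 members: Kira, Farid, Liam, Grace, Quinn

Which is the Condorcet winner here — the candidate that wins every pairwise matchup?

Kira vs Farid: 58–11
Kira vs Liam: 38–31
Kira vs Grace: 40–29
Kira vs Quinn: 54–15
Kira beats every other candidate.

Kira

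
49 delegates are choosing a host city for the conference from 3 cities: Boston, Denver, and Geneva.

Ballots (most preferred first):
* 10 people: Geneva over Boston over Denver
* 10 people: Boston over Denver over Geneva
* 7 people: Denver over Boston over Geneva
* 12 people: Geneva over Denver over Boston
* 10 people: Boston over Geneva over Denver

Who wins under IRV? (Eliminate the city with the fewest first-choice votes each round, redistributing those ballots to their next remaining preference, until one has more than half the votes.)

Round 1: Boston 20, Denver 7, Geneva 22. Denver eliminated.
Round 2: Boston 27, Geneva 22. Boston has a majority (≥25).

Boston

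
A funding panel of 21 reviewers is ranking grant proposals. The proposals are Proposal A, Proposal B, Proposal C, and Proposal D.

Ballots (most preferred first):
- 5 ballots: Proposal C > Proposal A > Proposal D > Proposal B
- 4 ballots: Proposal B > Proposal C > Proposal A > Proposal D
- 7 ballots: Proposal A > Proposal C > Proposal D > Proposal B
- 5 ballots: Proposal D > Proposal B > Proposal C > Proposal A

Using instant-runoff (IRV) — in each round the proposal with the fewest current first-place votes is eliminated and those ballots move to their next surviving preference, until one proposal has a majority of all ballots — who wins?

Round 1: Proposal A 7, Proposal B 4, Proposal C 5, Proposal D 5. Proposal B eliminated.
Round 2: Proposal A 7, Proposal C 9, Proposal D 5. Proposal D eliminated.
Round 3: Proposal A 7, Proposal C 14. Proposal C has a majority (≥11).

Proposal C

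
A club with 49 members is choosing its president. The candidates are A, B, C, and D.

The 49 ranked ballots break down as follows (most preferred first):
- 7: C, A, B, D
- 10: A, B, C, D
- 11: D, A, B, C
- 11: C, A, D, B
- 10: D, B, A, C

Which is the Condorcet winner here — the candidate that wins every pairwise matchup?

A

A vs B: 39–10
A vs C: 31–18
A vs D: 28–21
A beats every other candidate.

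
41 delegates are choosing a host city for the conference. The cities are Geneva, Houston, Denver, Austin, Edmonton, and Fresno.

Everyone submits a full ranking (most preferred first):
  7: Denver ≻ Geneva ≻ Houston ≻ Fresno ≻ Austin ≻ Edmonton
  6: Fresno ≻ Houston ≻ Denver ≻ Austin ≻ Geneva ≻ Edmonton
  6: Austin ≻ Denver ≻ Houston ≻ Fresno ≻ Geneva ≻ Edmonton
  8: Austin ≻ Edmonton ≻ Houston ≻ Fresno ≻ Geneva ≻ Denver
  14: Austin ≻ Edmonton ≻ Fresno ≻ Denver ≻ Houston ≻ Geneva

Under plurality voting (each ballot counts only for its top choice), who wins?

First-place votes: Geneva 0, Houston 0, Denver 7, Austin 28, Edmonton 0, Fresno 6.

Austin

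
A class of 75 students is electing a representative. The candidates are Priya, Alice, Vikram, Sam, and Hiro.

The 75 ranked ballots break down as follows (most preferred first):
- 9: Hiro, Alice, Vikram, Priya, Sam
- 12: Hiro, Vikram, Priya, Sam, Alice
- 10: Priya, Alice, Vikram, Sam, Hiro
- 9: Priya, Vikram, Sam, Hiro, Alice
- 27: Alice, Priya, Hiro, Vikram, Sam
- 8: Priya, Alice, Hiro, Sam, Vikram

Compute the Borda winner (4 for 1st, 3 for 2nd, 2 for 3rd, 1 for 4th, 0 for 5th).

Priya

Priya: 9×1 + 12×2 + 10×4 + 9×4 + 27×3 + 8×4 = 222
Alice: 9×3 + 12×0 + 10×3 + 9×0 + 27×4 + 8×3 = 189
Vikram: 9×2 + 12×3 + 10×2 + 9×3 + 27×1 + 8×0 = 128
Sam: 9×0 + 12×1 + 10×1 + 9×2 + 27×0 + 8×1 = 48
Hiro: 9×4 + 12×4 + 10×0 + 9×1 + 27×2 + 8×2 = 163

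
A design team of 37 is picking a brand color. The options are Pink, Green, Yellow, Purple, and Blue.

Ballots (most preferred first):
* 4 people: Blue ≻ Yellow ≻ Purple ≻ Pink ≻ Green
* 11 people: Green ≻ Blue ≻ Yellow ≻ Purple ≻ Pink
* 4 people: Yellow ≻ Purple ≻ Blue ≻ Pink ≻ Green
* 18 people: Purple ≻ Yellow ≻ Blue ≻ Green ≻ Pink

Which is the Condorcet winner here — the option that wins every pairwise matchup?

Yellow

Yellow vs Pink: 37–0
Yellow vs Green: 26–11
Yellow vs Purple: 19–18
Yellow vs Blue: 22–15
Yellow beats every other option.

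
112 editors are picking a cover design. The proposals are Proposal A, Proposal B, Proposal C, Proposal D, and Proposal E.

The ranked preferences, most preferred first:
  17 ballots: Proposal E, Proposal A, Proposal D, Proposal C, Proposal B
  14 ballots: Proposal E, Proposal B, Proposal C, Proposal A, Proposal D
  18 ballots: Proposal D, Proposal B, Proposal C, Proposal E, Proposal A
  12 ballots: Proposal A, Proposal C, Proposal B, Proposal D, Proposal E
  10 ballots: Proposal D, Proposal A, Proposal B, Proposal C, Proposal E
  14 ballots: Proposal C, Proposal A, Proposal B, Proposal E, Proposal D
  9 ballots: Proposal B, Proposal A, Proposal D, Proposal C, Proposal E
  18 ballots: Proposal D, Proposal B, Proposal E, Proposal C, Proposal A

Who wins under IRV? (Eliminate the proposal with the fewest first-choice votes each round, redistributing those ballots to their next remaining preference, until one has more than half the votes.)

Proposal A

Round 1: Proposal A 12, Proposal B 9, Proposal C 14, Proposal D 46, Proposal E 31. Proposal B eliminated.
Round 2: Proposal A 21, Proposal C 14, Proposal D 46, Proposal E 31. Proposal C eliminated.
Round 3: Proposal A 35, Proposal D 46, Proposal E 31. Proposal E eliminated.
Round 4: Proposal A 66, Proposal D 46. Proposal A has a majority (≥57).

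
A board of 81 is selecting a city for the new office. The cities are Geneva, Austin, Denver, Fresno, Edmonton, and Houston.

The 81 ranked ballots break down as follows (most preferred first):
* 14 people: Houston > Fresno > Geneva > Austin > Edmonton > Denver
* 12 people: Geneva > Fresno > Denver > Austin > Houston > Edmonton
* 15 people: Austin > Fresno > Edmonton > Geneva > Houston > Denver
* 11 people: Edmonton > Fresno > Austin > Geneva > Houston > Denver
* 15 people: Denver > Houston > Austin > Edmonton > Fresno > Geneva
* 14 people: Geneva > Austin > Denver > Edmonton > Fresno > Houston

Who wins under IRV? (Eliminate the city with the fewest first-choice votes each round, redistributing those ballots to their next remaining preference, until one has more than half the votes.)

Round 1: Geneva 26, Austin 15, Denver 15, Fresno 0, Edmonton 11, Houston 14. Fresno eliminated.
Round 2: Geneva 26, Austin 15, Denver 15, Edmonton 11, Houston 14. Edmonton eliminated.
Round 3: Geneva 26, Austin 26, Denver 15, Houston 14. Houston eliminated.
Round 4: Geneva 40, Austin 26, Denver 15. Denver eliminated.
Round 5: Geneva 40, Austin 41. Austin has a majority (≥41).

Austin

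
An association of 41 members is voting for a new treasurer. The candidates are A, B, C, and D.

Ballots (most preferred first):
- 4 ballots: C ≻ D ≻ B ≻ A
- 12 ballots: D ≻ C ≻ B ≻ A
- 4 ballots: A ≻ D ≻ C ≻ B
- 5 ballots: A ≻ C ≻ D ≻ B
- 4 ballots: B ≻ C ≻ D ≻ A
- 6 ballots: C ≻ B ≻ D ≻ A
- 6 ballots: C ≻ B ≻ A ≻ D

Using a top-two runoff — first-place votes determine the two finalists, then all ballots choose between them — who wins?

Round 1 first-place votes: A 9, B 4, C 16, D 12. C and D advance.
Runoff: C is ranked above D on 25 ballots, D above C on 16.

C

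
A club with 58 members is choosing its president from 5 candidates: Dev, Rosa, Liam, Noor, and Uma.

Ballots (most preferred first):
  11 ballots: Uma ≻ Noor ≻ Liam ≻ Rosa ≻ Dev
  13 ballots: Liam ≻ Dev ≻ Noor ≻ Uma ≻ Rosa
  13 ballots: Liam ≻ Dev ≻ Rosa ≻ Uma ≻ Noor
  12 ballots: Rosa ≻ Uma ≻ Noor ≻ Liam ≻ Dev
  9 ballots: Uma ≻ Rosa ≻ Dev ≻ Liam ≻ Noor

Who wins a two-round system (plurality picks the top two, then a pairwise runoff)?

Uma

Round 1 first-place votes: Dev 0, Rosa 12, Liam 26, Noor 0, Uma 20. Liam and Uma advance.
Runoff: Liam is ranked above Uma on 26 ballots, Uma above Liam on 32.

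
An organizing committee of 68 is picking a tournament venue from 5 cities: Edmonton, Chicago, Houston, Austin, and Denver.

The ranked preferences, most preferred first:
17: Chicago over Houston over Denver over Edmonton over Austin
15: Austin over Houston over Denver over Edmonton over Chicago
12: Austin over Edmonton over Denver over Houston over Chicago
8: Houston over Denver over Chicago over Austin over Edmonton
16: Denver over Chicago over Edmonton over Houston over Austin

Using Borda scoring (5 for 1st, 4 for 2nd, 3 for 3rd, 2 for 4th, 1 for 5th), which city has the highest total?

Edmonton: 17×2 + 15×2 + 12×4 + 8×1 + 16×3 = 168
Chicago: 17×5 + 15×1 + 12×1 + 8×3 + 16×4 = 200
Houston: 17×4 + 15×4 + 12×2 + 8×5 + 16×2 = 224
Austin: 17×1 + 15×5 + 12×5 + 8×2 + 16×1 = 184
Denver: 17×3 + 15×3 + 12×3 + 8×4 + 16×5 = 244

Denver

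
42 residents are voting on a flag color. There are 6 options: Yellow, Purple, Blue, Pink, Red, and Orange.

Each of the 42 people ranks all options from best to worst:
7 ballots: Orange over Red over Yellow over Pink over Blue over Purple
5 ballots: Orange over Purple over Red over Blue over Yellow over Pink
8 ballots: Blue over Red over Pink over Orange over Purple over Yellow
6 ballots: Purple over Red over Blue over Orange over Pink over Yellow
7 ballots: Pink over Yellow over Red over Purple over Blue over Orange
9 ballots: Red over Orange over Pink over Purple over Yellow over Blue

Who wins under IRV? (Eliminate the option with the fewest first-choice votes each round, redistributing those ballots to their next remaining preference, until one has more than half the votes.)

Round 1: Yellow 0, Purple 6, Blue 8, Pink 7, Red 9, Orange 12. Yellow eliminated.
Round 2: Purple 6, Blue 8, Pink 7, Red 9, Orange 12. Purple eliminated.
Round 3: Blue 8, Pink 7, Red 15, Orange 12. Pink eliminated.
Round 4: Blue 8, Red 22, Orange 12. Red has a majority (≥22).

Red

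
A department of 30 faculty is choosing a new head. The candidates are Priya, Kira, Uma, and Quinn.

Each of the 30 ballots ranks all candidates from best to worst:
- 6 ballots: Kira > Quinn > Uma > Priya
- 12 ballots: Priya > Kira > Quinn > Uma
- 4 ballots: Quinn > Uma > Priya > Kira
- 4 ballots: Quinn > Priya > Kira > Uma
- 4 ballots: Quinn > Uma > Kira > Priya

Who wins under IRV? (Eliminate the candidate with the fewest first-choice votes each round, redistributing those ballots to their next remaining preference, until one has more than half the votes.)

Quinn

Round 1: Priya 12, Kira 6, Uma 0, Quinn 12. Uma eliminated.
Round 2: Priya 12, Kira 6, Quinn 12. Kira eliminated.
Round 3: Priya 12, Quinn 18. Quinn has a majority (≥16).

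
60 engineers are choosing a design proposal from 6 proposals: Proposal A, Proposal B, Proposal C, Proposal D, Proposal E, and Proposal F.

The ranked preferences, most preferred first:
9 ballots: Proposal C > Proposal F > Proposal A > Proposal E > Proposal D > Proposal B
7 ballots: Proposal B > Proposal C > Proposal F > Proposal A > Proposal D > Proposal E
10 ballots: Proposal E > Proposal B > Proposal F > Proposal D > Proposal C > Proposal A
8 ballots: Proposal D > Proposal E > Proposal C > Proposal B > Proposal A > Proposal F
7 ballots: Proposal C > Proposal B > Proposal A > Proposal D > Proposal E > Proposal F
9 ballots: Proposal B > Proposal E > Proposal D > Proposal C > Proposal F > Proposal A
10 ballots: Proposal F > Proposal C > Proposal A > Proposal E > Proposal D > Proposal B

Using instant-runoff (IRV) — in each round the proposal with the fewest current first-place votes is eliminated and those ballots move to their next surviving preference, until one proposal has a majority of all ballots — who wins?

Proposal C

Round 1: Proposal A 0, Proposal B 16, Proposal C 16, Proposal D 8, Proposal E 10, Proposal F 10. Proposal A eliminated.
Round 2: Proposal B 16, Proposal C 16, Proposal D 8, Proposal E 10, Proposal F 10. Proposal D eliminated.
Round 3: Proposal B 16, Proposal C 16, Proposal E 18, Proposal F 10. Proposal F eliminated.
Round 4: Proposal B 16, Proposal C 26, Proposal E 18. Proposal B eliminated.
Round 5: Proposal C 33, Proposal E 27. Proposal C has a majority (≥31).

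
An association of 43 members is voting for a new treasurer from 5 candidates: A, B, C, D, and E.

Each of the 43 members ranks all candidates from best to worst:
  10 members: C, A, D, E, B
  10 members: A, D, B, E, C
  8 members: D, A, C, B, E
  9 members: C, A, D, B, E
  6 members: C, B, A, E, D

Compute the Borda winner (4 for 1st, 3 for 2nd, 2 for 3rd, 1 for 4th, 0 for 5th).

A: 10×3 + 10×4 + 8×3 + 9×3 + 6×2 = 133
B: 10×0 + 10×2 + 8×1 + 9×1 + 6×3 = 55
C: 10×4 + 10×0 + 8×2 + 9×4 + 6×4 = 116
D: 10×2 + 10×3 + 8×4 + 9×2 + 6×0 = 100
E: 10×1 + 10×1 + 8×0 + 9×0 + 6×1 = 26

A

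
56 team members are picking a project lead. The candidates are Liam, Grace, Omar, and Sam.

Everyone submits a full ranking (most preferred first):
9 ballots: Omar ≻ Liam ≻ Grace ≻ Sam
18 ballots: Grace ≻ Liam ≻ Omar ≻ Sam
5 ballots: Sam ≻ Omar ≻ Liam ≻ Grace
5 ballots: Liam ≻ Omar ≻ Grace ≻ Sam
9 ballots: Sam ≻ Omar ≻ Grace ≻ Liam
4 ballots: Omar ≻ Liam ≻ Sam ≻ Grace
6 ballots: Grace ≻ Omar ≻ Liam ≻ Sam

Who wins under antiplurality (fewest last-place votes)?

Last-place votes: Liam 9, Grace 9, Omar 0, Sam 38.

Omar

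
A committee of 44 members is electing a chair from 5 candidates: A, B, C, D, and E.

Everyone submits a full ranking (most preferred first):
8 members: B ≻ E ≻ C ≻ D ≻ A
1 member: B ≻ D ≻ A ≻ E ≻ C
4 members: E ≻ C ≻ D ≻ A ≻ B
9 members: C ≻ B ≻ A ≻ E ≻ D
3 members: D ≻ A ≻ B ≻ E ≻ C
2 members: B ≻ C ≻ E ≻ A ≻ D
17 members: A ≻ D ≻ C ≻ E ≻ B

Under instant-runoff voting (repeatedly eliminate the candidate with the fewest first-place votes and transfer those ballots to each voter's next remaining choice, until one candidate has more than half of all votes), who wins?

Round 1: A 17, B 11, C 9, D 3, E 4. D eliminated.
Round 2: A 20, B 11, C 9, E 4. E eliminated.
Round 3: A 20, B 11, C 13. B eliminated.
Round 4: A 21, C 23. C has a majority (≥23).

C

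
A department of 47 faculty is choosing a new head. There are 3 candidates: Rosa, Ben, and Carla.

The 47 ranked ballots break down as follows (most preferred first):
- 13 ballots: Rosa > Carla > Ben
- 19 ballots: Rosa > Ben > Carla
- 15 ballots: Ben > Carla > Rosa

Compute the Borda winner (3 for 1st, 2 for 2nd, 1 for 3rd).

Rosa: 13×3 + 19×3 + 15×1 = 111
Ben: 13×1 + 19×2 + 15×3 = 96
Carla: 13×2 + 19×1 + 15×2 = 75

Rosa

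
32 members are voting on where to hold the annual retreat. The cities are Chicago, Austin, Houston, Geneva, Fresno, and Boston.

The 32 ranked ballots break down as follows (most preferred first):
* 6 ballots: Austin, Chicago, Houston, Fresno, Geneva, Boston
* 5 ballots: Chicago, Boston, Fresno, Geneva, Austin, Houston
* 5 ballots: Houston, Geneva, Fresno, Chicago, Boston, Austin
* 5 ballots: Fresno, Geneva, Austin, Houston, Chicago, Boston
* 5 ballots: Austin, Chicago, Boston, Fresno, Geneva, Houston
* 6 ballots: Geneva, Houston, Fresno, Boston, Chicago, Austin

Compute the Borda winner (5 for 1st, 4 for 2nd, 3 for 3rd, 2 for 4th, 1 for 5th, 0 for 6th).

Fresno

Chicago: 6×4 + 5×5 + 5×2 + 5×1 + 5×4 + 6×1 = 90
Austin: 6×5 + 5×1 + 5×0 + 5×3 + 5×5 + 6×0 = 75
Houston: 6×3 + 5×0 + 5×5 + 5×2 + 5×0 + 6×4 = 77
Geneva: 6×1 + 5×2 + 5×4 + 5×4 + 5×1 + 6×5 = 91
Fresno: 6×2 + 5×3 + 5×3 + 5×5 + 5×2 + 6×3 = 95
Boston: 6×0 + 5×4 + 5×1 + 5×0 + 5×3 + 6×2 = 52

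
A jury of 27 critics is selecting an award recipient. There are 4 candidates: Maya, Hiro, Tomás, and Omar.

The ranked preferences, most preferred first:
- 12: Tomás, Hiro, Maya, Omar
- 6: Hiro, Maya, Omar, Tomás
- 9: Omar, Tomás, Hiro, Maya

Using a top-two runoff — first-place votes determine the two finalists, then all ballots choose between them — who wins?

Omar

Round 1 first-place votes: Maya 0, Hiro 6, Tomás 12, Omar 9. Tomás and Omar advance.
Runoff: Tomás is ranked above Omar on 12 ballots, Omar above Tomás on 15.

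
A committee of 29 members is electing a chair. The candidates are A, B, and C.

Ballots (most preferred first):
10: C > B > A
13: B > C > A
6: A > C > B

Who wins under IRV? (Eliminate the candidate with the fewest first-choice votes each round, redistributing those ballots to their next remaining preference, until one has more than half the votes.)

Round 1: A 6, B 13, C 10. A eliminated.
Round 2: B 13, C 16. C has a majority (≥15).

C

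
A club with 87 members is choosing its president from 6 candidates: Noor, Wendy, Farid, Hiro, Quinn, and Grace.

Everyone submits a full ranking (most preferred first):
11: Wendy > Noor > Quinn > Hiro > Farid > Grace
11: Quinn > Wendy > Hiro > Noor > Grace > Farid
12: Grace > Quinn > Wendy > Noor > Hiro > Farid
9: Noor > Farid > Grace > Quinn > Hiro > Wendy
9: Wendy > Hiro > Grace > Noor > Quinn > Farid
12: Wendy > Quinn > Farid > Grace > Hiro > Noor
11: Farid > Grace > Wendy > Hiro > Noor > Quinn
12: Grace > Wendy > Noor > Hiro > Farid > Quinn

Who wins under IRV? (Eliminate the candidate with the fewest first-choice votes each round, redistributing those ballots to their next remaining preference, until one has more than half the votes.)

Round 1: Noor 9, Wendy 32, Farid 11, Hiro 0, Quinn 11, Grace 24. Hiro eliminated.
Round 2: Noor 9, Wendy 32, Farid 11, Quinn 11, Grace 24. Noor eliminated.
Round 3: Wendy 32, Farid 20, Quinn 11, Grace 24. Quinn eliminated.
Round 4: Wendy 43, Farid 20, Grace 24. Farid eliminated.
Round 5: Wendy 43, Grace 44. Grace has a majority (≥44).

Grace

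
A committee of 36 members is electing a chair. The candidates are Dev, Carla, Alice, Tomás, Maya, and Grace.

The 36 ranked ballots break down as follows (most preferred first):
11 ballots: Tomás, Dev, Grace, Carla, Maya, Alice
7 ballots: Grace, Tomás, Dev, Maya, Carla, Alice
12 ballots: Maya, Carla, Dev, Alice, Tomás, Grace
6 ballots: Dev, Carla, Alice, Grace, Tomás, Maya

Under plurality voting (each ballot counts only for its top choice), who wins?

Maya

First-place votes: Dev 6, Carla 0, Alice 0, Tomás 11, Maya 12, Grace 7.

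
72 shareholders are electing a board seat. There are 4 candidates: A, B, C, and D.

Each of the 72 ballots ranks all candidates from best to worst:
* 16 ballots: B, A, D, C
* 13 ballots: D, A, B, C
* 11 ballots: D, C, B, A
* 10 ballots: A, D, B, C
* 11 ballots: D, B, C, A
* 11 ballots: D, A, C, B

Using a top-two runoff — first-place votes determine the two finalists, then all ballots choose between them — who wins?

D

Round 1 first-place votes: A 10, B 16, C 0, D 46. D and B advance.
Runoff: D is ranked above B on 56 ballots, B above D on 16.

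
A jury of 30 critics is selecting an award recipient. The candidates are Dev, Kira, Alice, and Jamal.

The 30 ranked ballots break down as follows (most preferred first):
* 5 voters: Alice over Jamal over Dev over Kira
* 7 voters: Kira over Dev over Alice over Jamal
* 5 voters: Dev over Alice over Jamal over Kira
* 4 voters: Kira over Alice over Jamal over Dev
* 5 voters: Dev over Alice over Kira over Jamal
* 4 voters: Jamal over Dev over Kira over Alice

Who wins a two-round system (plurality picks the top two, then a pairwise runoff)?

Dev

Round 1 first-place votes: Dev 10, Kira 11, Alice 5, Jamal 4. Kira and Dev advance.
Runoff: Kira is ranked above Dev on 11 ballots, Dev above Kira on 19.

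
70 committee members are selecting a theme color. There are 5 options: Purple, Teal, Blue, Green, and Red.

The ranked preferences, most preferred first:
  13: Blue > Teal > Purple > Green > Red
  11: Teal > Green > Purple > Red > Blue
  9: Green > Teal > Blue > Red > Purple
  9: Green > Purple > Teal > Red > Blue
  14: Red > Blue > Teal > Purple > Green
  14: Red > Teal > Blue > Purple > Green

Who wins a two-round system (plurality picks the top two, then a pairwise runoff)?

Round 1 first-place votes: Purple 0, Teal 11, Blue 13, Green 18, Red 28. Red and Green advance.
Runoff: Red is ranked above Green on 28 ballots, Green above Red on 42.

Green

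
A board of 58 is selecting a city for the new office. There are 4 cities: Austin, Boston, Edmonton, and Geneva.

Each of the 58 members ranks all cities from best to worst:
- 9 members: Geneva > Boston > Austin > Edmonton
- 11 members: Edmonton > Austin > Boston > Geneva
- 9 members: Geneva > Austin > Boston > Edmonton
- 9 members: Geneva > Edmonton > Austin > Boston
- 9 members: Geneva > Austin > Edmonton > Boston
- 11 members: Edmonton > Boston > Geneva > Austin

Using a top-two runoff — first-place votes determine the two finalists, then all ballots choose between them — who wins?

Geneva

Round 1 first-place votes: Austin 0, Boston 0, Edmonton 22, Geneva 36. Geneva and Edmonton advance.
Runoff: Geneva is ranked above Edmonton on 36 ballots, Edmonton above Geneva on 22.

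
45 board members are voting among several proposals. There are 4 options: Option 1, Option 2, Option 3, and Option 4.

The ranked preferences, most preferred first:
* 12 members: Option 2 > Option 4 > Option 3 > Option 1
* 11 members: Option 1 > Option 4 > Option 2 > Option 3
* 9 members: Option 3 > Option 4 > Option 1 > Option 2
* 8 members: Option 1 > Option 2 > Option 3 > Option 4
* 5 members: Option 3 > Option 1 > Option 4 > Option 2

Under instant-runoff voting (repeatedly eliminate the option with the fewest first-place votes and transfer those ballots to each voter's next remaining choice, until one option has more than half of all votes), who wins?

Option 3

Round 1: Option 1 19, Option 2 12, Option 3 14, Option 4 0. Option 4 eliminated.
Round 2: Option 1 19, Option 2 12, Option 3 14. Option 2 eliminated.
Round 3: Option 1 19, Option 3 26. Option 3 has a majority (≥23).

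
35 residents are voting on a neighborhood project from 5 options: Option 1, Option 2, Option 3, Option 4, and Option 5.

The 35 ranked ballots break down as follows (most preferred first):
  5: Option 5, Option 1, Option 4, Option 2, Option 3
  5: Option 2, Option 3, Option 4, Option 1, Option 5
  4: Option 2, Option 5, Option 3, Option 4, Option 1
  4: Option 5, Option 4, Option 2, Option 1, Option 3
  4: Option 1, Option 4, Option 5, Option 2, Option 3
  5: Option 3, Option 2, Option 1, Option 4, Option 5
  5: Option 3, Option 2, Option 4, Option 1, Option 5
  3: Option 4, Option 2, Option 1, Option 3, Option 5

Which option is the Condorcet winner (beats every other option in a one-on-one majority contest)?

Option 2 vs Option 1: 26–9
Option 2 vs Option 3: 25–10
Option 2 vs Option 4: 19–16
Option 2 vs Option 5: 22–13
Option 2 beats every other option.

Option 2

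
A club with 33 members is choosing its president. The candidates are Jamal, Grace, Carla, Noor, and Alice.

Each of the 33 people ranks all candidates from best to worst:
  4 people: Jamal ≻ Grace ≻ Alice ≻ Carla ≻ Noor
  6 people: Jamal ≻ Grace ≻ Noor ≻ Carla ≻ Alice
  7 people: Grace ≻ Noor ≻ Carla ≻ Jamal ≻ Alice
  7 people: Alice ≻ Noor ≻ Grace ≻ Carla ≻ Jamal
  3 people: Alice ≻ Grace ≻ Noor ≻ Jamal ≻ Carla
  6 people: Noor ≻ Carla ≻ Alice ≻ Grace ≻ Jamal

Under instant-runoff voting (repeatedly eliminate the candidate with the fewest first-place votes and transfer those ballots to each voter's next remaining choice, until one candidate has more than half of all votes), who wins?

Round 1: Jamal 10, Grace 7, Carla 0, Noor 6, Alice 10. Carla eliminated.
Round 2: Jamal 10, Grace 7, Noor 6, Alice 10. Noor eliminated.
Round 3: Jamal 10, Grace 7, Alice 16. Grace eliminated.
Round 4: Jamal 17, Alice 16. Jamal has a majority (≥17).

Jamal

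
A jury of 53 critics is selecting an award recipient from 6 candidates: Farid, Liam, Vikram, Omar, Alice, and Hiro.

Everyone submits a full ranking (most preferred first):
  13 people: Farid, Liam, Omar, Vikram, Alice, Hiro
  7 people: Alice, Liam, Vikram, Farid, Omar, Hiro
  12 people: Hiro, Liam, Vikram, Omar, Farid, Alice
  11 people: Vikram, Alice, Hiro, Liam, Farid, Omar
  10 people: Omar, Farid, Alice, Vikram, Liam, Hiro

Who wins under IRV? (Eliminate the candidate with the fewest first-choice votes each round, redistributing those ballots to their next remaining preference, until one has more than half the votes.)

Vikram

Round 1: Farid 13, Liam 0, Vikram 11, Omar 10, Alice 7, Hiro 12. Liam eliminated.
Round 2: Farid 13, Vikram 11, Omar 10, Alice 7, Hiro 12. Alice eliminated.
Round 3: Farid 13, Vikram 18, Omar 10, Hiro 12. Omar eliminated.
Round 4: Farid 23, Vikram 18, Hiro 12. Hiro eliminated.
Round 5: Farid 23, Vikram 30. Vikram has a majority (≥27).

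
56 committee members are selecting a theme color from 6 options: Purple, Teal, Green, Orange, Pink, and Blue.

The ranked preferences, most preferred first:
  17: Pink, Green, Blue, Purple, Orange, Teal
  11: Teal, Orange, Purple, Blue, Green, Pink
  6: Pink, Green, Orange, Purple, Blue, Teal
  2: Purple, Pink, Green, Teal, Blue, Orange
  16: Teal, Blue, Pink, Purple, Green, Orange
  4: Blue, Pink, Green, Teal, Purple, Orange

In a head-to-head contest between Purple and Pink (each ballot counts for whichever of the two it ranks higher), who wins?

Purple is ranked above Pink on 13 ballots; Pink above Purple on 43.

Pink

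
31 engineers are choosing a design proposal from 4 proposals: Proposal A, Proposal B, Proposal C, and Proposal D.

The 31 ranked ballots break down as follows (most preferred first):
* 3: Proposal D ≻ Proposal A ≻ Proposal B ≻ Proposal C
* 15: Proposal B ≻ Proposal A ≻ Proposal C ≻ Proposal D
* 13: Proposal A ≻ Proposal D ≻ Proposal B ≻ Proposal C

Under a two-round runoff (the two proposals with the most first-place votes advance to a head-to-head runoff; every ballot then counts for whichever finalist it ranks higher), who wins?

Proposal A

Round 1 first-place votes: Proposal A 13, Proposal B 15, Proposal C 0, Proposal D 3. Proposal B and Proposal A advance.
Runoff: Proposal B is ranked above Proposal A on 15 ballots, Proposal A above Proposal B on 16.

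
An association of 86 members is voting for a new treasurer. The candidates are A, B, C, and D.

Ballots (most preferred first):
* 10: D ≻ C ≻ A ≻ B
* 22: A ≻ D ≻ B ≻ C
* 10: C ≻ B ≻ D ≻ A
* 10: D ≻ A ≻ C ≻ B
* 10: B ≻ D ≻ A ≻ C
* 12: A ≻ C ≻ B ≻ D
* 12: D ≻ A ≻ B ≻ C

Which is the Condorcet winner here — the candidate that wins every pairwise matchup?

D vs A: 52–34
D vs B: 54–32
D vs C: 64–22
D beats every other candidate.

D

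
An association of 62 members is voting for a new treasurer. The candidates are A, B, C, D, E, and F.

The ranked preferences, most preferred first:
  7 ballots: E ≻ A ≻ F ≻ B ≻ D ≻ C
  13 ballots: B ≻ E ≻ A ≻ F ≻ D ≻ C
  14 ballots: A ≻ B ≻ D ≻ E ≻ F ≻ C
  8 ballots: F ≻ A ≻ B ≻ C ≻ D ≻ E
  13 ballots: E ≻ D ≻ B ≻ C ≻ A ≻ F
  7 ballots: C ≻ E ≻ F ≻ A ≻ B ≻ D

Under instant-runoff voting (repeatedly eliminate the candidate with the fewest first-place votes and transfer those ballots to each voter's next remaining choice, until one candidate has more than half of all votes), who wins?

E

Round 1: A 14, B 13, C 7, D 0, E 20, F 8. D eliminated.
Round 2: A 14, B 13, C 7, E 20, F 8. C eliminated.
Round 3: A 14, B 13, E 27, F 8. F eliminated.
Round 4: A 22, B 13, E 27. B eliminated.
Round 5: A 22, E 40. E has a majority (≥32).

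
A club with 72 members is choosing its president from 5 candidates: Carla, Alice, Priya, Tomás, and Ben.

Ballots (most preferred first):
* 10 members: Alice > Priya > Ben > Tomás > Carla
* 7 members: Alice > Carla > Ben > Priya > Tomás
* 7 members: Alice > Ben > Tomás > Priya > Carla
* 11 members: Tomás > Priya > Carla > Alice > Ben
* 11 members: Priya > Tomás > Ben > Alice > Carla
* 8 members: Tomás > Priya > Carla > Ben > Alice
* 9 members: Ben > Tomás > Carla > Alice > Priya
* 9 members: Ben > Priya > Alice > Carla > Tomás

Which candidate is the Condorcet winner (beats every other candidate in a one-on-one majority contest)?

Priya vs Carla: 56–16
Priya vs Alice: 39–33
Priya vs Tomás: 37–35
Priya vs Ben: 40–32
Priya beats every other candidate.

Priya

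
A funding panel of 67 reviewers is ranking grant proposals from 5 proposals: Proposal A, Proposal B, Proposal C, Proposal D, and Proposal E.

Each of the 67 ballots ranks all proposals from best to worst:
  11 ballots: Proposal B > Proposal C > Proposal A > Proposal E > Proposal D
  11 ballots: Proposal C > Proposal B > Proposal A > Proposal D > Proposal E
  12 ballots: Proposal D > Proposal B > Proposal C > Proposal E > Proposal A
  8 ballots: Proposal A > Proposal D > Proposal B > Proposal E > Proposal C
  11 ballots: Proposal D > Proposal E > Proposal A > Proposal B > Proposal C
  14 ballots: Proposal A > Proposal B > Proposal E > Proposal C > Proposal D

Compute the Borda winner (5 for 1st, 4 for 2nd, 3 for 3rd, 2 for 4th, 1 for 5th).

Proposal B

Proposal A: 11×3 + 11×3 + 12×1 + 8×5 + 11×3 + 14×5 = 221
Proposal B: 11×5 + 11×4 + 12×4 + 8×3 + 11×2 + 14×4 = 249
Proposal C: 11×4 + 11×5 + 12×3 + 8×1 + 11×1 + 14×2 = 182
Proposal D: 11×1 + 11×2 + 12×5 + 8×4 + 11×5 + 14×1 = 194
Proposal E: 11×2 + 11×1 + 12×2 + 8×2 + 11×4 + 14×3 = 159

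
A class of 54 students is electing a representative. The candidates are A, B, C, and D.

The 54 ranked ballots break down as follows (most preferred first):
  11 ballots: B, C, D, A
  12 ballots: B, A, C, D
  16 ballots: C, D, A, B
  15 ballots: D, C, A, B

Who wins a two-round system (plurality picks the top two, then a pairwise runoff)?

Round 1 first-place votes: A 0, B 23, C 16, D 15. B and C advance.
Runoff: B is ranked above C on 23 ballots, C above B on 31.

C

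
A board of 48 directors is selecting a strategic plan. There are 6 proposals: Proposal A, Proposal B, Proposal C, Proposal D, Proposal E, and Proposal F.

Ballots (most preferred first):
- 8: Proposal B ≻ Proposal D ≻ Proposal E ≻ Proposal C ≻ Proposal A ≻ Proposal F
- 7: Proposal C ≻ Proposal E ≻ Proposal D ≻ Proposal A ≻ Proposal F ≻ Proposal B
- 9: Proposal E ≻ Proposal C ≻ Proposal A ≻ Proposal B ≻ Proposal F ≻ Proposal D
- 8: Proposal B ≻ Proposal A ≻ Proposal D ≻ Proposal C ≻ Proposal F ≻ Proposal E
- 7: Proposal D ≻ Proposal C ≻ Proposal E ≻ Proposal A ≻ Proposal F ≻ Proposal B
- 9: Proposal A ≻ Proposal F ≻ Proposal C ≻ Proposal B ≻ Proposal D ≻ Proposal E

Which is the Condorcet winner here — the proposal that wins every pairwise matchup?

Proposal C vs Proposal A: 31–17
Proposal C vs Proposal B: 32–16
Proposal C vs Proposal D: 25–23
Proposal C vs Proposal E: 31–17
Proposal C vs Proposal F: 39–9
Proposal C beats every other proposal.

Proposal C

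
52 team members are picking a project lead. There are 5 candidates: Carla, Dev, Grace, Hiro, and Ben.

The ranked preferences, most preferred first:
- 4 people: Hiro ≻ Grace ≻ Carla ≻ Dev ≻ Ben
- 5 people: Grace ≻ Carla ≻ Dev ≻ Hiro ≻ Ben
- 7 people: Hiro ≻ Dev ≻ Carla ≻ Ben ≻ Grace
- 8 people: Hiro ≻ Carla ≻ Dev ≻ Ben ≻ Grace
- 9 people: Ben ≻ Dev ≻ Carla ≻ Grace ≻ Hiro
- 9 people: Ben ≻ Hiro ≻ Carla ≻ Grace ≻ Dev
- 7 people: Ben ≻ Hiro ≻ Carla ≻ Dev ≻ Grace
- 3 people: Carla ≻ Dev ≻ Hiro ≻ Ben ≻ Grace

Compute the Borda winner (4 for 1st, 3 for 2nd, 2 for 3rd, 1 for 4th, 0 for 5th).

Hiro

Carla: 4×2 + 5×3 + 7×2 + 8×3 + 9×2 + 9×2 + 7×2 + 3×4 = 123
Dev: 4×1 + 5×2 + 7×3 + 8×2 + 9×3 + 9×0 + 7×1 + 3×3 = 94
Grace: 4×3 + 5×4 + 7×0 + 8×0 + 9×1 + 9×1 + 7×0 + 3×0 = 50
Hiro: 4×4 + 5×1 + 7×4 + 8×4 + 9×0 + 9×3 + 7×3 + 3×2 = 135
Ben: 4×0 + 5×0 + 7×1 + 8×1 + 9×4 + 9×4 + 7×4 + 3×1 = 118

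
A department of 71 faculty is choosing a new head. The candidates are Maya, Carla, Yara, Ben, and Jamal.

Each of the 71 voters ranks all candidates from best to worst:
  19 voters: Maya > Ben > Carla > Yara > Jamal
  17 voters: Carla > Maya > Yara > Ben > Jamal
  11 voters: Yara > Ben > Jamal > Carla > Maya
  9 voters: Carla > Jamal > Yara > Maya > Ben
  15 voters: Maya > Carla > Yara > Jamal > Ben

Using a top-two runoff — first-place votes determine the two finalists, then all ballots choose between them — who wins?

Round 1 first-place votes: Maya 34, Carla 26, Yara 11, Ben 0, Jamal 0. Maya and Carla advance.
Runoff: Maya is ranked above Carla on 34 ballots, Carla above Maya on 37.

Carla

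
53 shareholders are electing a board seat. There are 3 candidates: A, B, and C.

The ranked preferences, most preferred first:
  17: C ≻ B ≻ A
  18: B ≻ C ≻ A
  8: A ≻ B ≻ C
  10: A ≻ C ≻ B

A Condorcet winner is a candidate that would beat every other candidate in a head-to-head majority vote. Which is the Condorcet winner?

C

C vs A: 35–18
C vs B: 27–26
C beats every other candidate.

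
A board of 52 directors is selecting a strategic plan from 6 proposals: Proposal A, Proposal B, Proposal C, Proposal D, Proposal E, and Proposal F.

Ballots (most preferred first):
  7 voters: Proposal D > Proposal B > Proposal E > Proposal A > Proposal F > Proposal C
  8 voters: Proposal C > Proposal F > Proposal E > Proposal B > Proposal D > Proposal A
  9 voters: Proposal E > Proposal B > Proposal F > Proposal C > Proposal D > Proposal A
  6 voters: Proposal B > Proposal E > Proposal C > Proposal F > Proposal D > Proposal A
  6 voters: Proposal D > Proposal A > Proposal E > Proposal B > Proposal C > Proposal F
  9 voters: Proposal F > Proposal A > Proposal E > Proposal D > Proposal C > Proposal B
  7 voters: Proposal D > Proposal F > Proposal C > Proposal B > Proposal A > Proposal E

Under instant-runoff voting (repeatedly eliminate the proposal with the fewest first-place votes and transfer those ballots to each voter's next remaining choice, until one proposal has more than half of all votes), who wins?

Round 1: Proposal A 0, Proposal B 6, Proposal C 8, Proposal D 20, Proposal E 9, Proposal F 9. Proposal A eliminated.
Round 2: Proposal B 6, Proposal C 8, Proposal D 20, Proposal E 9, Proposal F 9. Proposal B eliminated.
Round 3: Proposal C 8, Proposal D 20, Proposal E 15, Proposal F 9. Proposal C eliminated.
Round 4: Proposal D 20, Proposal E 15, Proposal F 17. Proposal E eliminated.
Round 5: Proposal D 20, Proposal F 32. Proposal F has a majority (≥27).

Proposal F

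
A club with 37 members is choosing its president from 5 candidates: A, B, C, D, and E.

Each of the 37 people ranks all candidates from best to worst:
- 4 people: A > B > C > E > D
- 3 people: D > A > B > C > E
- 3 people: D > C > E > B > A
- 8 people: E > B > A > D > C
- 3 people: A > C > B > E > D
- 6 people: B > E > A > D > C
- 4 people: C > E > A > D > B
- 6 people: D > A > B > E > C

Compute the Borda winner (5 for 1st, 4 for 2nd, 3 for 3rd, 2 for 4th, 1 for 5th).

A

A: 4×5 + 3×4 + 3×1 + 8×3 + 3×5 + 6×3 + 4×3 + 6×4 = 128
B: 4×4 + 3×3 + 3×2 + 8×4 + 3×3 + 6×5 + 4×1 + 6×3 = 124
C: 4×3 + 3×2 + 3×4 + 8×1 + 3×4 + 6×1 + 4×5 + 6×1 = 82
D: 4×1 + 3×5 + 3×5 + 8×2 + 3×1 + 6×2 + 4×2 + 6×5 = 103
E: 4×2 + 3×1 + 3×3 + 8×5 + 3×2 + 6×4 + 4×4 + 6×2 = 118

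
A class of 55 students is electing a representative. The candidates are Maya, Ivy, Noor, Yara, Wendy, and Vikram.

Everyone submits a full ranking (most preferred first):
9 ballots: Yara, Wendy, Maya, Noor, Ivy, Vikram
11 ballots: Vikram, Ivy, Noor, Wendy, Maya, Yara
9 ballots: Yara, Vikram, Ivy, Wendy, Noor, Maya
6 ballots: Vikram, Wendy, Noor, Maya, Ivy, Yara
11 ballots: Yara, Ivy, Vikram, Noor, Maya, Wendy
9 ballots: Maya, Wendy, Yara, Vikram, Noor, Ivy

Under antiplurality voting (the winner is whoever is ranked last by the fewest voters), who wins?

Last-place votes: Maya 9, Ivy 9, Noor 0, Yara 17, Wendy 11, Vikram 9.

Noor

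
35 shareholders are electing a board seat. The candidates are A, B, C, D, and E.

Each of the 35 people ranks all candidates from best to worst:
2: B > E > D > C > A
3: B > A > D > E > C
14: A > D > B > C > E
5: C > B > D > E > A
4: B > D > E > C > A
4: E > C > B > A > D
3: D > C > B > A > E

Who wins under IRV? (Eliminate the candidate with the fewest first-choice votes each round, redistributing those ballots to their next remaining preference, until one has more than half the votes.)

Round 1: A 14, B 9, C 5, D 3, E 4. D eliminated.
Round 2: A 14, B 9, C 8, E 4. E eliminated.
Round 3: A 14, B 9, C 12. B eliminated.
Round 4: A 17, C 18. C has a majority (≥18).

C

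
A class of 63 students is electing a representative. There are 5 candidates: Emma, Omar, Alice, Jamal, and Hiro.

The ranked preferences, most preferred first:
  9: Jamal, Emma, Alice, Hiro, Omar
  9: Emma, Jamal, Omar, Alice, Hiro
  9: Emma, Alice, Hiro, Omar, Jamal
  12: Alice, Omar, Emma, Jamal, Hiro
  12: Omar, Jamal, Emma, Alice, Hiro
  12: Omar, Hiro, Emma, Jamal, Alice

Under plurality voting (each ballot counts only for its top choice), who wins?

First-place votes: Emma 18, Omar 24, Alice 12, Jamal 9, Hiro 0.

Omar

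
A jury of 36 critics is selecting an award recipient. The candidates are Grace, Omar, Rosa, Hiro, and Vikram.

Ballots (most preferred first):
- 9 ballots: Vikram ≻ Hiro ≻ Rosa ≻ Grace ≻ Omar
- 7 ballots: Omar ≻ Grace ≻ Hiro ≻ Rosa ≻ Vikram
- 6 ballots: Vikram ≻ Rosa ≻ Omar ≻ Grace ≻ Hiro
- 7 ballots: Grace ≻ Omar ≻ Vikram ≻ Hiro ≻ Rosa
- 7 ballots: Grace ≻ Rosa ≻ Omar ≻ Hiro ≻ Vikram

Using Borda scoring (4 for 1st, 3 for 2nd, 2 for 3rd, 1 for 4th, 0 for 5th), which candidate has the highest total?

Grace

Grace: 9×1 + 7×3 + 6×1 + 7×4 + 7×4 = 92
Omar: 9×0 + 7×4 + 6×2 + 7×3 + 7×2 = 75
Rosa: 9×2 + 7×1 + 6×3 + 7×0 + 7×3 = 64
Hiro: 9×3 + 7×2 + 6×0 + 7×1 + 7×1 = 55
Vikram: 9×4 + 7×0 + 6×4 + 7×2 + 7×0 = 74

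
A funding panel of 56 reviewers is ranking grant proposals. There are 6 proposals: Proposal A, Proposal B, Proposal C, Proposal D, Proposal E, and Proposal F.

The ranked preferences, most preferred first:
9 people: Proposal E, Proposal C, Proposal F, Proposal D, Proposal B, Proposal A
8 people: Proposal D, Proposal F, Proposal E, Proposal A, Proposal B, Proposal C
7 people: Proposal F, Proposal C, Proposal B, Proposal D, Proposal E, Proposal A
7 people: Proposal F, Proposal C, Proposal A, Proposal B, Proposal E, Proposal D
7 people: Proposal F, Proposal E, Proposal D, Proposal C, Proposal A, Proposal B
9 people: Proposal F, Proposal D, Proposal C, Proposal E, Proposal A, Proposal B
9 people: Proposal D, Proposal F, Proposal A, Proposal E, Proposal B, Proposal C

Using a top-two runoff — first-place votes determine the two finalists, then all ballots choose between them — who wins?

Round 1 first-place votes: Proposal A 0, Proposal B 0, Proposal C 0, Proposal D 17, Proposal E 9, Proposal F 30. Proposal F and Proposal D advance.
Runoff: Proposal F is ranked above Proposal D on 39 ballots, Proposal D above Proposal F on 17.

Proposal F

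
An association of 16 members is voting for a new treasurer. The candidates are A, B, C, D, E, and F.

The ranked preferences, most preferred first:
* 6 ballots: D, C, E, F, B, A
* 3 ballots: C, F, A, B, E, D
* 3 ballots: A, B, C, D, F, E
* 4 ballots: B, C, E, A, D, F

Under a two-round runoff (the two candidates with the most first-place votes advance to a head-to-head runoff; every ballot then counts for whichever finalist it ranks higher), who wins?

Round 1 first-place votes: A 3, B 4, C 3, D 6, E 0, F 0. D and B advance.
Runoff: D is ranked above B on 6 ballots, B above D on 10.

B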